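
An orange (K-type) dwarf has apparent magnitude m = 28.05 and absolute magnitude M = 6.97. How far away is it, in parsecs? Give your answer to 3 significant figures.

Distance modulus: m − M = 28.05 − (6.97) = 21.080
m − M = 5 log₁₀ d − 5
log₁₀ d = (m − M)/5 + 1 = 5.2160
d = 10^5.2160 = 164400 pc

d ≈ 164000 pc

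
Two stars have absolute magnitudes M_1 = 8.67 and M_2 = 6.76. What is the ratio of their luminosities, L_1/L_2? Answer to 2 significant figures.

L_1/L_2 ≈ 0.17

ΔM = M_1 − M_2 = 1.91
L_1/L_2 = 10^(−0.4 ΔM) = 10^-0.764 = 0.1722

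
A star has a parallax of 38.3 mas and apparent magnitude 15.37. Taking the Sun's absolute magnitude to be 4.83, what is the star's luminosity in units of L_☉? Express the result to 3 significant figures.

L/L_☉ ≈ 4.15×10^-4

d = 1/p = 1000/38.3 mas = 26.11 pc
M = m − 5 log₁₀ d + 5 = 15.37 − 5·1.4168 + 5 = 13.286
M − M_☉ = 13.286 − 4.83 = 8.456
L/L_☉ = 10^(−0.4 × 8.456) = 4.146×10^-4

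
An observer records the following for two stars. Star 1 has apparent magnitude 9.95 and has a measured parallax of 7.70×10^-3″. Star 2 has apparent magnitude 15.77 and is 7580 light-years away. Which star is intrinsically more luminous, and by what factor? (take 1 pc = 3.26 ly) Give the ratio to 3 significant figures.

Star 1: d = 1/p = 1/7.70×10^-3″ = 129.9 pc
Star 1: M = m − 5 log₁₀ d + 5 = 9.95 − 5·2.1135 + 5 = 4.382
Star 2: d = 7580 ly / 3.26 = 2325 pc
Star 2: M = m − 5 log₁₀ d + 5 = 15.77 − 5·3.3665 + 5 = 3.938
ΔM = M_1 − M_2 = 4.382 − (3.938) = 0.445; smaller M is more luminous → Star 2.
L ratio = 10^(0.4 |ΔM|) = 10^0.178 = 1.506

Star 2 is more luminous, by a factor of 1.51.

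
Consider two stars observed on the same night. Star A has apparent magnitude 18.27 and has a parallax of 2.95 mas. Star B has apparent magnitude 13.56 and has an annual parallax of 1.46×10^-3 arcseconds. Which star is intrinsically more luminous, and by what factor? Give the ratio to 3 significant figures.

Star A: p = 2.95 mas = 2.95×10^-3″ → d = 1/p = 339.0 pc
Star A: M = m − 5 log₁₀ d + 5 = 18.27 − 5·2.5302 + 5 = 10.619
Star B: d = 1/p = 1/1.46×10^-3″ = 684.9 pc
Star B: M = m − 5 log₁₀ d + 5 = 13.56 − 5·2.8356 + 5 = 4.382
ΔM = M_A − M_B = 10.619 − (4.382) = 6.237; smaller M is more luminous → Star B.
L ratio = 10^(0.4 |ΔM|) = 10^2.495 = 312.6

Star B is more luminous, by a factor of 313.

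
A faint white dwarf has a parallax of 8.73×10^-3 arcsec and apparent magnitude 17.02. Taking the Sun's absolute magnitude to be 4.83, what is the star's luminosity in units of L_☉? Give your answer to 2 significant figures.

L/L_☉ ≈ 1.7×10^-3

d = 1/p = 1/8.73×10^-3″ = 114.5 pc
M = m − 5 log₁₀ d + 5 = 17.02 − 5·2.0590 + 5 = 11.725
M − M_☉ = 11.725 − 4.83 = 6.895
L/L_☉ = 10^(−0.4 × 6.895) = 1.746×10^-3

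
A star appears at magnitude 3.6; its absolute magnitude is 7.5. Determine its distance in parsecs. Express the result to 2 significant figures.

d ≈ 1.7 pc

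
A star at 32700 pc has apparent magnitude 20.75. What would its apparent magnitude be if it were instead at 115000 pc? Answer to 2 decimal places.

Flux ∝ 1/d², so Δm = 5 log₁₀(d₂/d₁) = 5 log₁₀(115000/32700) = 2.731
m₂ = m₁ + Δm = 20.75 + (2.731) = 23.481

m ≈ 23.48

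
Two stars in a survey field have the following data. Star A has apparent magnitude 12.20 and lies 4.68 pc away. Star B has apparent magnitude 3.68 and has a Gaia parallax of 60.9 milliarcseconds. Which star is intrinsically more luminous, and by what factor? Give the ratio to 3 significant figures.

Star A: M = m − 5 log₁₀ d + 5 = 12.20 − 5·0.6702 + 5 = 13.849
Star B: p = 60.9 mas = 0.0609″ → d = 1/p = 16.42 pc
Star B: M = m − 5 log₁₀ d + 5 = 3.68 − 5·1.2154 + 5 = 2.603
ΔM = M_A − M_B = 13.849 − (2.603) = 11.246; smaller M is more luminous → Star B.
L ratio = 10^(0.4 |ΔM|) = 10^4.498 = 31500

Star B is more luminous, by a factor of 31500.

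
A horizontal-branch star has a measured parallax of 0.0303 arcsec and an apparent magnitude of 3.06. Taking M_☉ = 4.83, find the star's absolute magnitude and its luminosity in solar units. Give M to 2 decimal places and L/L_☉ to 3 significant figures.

M ≈ 0.47; L/L_☉ ≈ 55.6

d = 1/p = 1/0.0303″ = 33.00 pc
M = m − 5 log₁₀ d + 5 = 3.06 − 5·1.5186 + 5 = 0.467
M − M_☉ = 0.467 − 4.83 = -4.363
L/L_☉ = 10^(−0.4 × -4.363) = 55.61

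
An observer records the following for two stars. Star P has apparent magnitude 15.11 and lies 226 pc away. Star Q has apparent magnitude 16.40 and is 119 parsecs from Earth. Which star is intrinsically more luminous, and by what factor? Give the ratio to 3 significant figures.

Star P is more luminous, by a factor of 11.8.

Star P: M = m − 5 log₁₀ d + 5 = 15.11 − 5·2.3541 + 5 = 8.339
Star Q: M = m − 5 log₁₀ d + 5 = 16.40 − 5·2.0755 + 5 = 11.022
ΔM = M_P − M_Q = 8.339 − (11.022) = -2.683; smaller M is more luminous → Star P.
L ratio = 10^(0.4 |ΔM|) = 10^1.073 = 11.83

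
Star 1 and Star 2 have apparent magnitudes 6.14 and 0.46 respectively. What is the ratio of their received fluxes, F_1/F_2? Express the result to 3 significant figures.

F_1/F_2 ≈ 5.35×10^-3

Magnitude difference = 5.68
Flux ratio = 10^(−0.4 Δm) = 10^(−0.4 × 5.68) = 10^-2.272 = 5.346×10^-3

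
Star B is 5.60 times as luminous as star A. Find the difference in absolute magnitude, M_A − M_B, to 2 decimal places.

Pogson: ΔM = −2.5 log₁₀(ratio) = −2.5 log₁₀(5.60) = −2.5 × 0.7482 = -1.870
Star B is brighter so has the smaller magnitude: M_A − M_B is positive.

M_A − M_B ≈ 1.87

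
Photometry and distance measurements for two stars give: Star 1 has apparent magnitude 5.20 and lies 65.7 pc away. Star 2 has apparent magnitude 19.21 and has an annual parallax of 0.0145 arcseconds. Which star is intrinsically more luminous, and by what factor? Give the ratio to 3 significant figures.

Star 1 is more luminous, by a factor of 365000.

Star 1: M = m − 5 log₁₀ d + 5 = 5.20 − 5·1.8176 + 5 = 1.112
Star 2: d = 1/p = 1/0.0145″ = 68.97 pc
Star 2: M = m − 5 log₁₀ d + 5 = 19.21 − 5·1.8386 + 5 = 15.017
ΔM = M_1 − M_2 = 1.112 − (15.017) = -13.905; smaller M is more luminous → Star 1.
L ratio = 10^(0.4 |ΔM|) = 10^5.562 = 364600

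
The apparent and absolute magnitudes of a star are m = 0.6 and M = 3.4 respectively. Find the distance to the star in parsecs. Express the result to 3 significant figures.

d ≈ 2.75 pc

μ = m − M = -2.800
m − M = 5 log₁₀ d − 5
log₁₀ d = (m − M)/5 + 1 = 0.4400
d = 10^0.4400 = 2.754 pc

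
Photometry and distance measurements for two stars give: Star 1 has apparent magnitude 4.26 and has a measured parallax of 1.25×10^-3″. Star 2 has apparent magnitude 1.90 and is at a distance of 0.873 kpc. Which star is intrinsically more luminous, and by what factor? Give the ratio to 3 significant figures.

Star 2 is more luminous, by a factor of 10.5.

Star 1: d = 1/p = 1/1.25×10^-3″ = 800.0 pc
Star 1: M = m − 5 log₁₀ d + 5 = 4.26 − 5·2.9031 + 5 = -5.255
Star 2: d = 0.873 kpc = 873.0 pc
Star 2: M = m − 5 log₁₀ d + 5 = 1.90 − 5·2.9410 + 5 = -7.805
ΔM = M_1 − M_2 = -5.255 − (-7.805) = 2.550; smaller M is more luminous → Star 2.
L ratio = 10^(0.4 |ΔM|) = 10^1.020 = 10.47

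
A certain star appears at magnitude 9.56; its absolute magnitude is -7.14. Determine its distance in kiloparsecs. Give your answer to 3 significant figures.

Distance modulus: m − M = 9.56 − (-7.14) = 16.700
m − M = 5 log₁₀ d − 5
log₁₀ d = (m − M)/5 + 1 = 4.3400
d = 10^4.3400 = 21880 pc
= 21.88 kpc

d ≈ 21.9 kpc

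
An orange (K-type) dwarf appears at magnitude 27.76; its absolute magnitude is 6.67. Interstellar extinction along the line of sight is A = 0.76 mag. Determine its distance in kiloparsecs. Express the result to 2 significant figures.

d ≈ 120 kpc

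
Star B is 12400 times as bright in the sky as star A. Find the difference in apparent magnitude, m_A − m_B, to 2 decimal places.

m_A − m_B ≈ 10.23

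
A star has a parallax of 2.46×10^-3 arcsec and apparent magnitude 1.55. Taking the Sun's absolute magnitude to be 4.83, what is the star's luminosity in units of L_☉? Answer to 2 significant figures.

L/L_☉ ≈ 34000

d = 1/p = 1/2.46×10^-3″ = 406.5 pc
M = m − 5 log₁₀ d + 5 = 1.55 − 5·2.6091 + 5 = -6.495
M − M_☉ = -6.495 − 4.83 = -11.325
L/L_☉ = 10^(−0.4 × -11.325) = 33890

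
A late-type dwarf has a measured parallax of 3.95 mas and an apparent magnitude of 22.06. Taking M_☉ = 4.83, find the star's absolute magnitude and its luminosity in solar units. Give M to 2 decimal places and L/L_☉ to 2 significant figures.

M ≈ 15.04; L/L_☉ ≈ 8.2×10^-5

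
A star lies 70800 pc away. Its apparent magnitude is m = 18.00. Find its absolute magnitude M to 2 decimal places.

5 log₁₀(d/10 pc) = 5 log₁₀(70800) − 5 = 19.250
M = m − 5 log₁₀(d/10) = 18.00 − 19.250 = -1.250

M ≈ -1.25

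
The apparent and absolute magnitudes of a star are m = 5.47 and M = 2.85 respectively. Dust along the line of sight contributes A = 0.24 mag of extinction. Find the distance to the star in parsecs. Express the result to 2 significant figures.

d ≈ 30 pc

m − M = 5 log₁₀(d/10 pc) + A  ⇒  5.47 − (2.85) − 0.24 = 5 log₁₀(d/10)
2.380 = 5 log₁₀(d/10)
log₁₀ d = (m − M − A)/5 + 1 = 1.4760
d = 10^1.4760 = 29.92 pc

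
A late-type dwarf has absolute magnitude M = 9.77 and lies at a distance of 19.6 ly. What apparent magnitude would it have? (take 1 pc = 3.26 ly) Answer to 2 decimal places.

m ≈ 8.67

d = 19.6 ly / 3.26 = 6.012 pc
m = M + 5 log₁₀ d − 5 = 9.77 + 5·0.7790 − 5 = 8.665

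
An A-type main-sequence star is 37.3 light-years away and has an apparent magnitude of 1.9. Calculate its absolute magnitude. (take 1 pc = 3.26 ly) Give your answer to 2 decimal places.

M ≈ 1.61

d = 37.3 ly / 3.26 = 11.44 pc
5 log₁₀(d/10 pc) = 5 log₁₀(11.44) − 5 = 0.292
M = m − 5 log₁₀(d/10) = 1.9 − 0.292 = 1.608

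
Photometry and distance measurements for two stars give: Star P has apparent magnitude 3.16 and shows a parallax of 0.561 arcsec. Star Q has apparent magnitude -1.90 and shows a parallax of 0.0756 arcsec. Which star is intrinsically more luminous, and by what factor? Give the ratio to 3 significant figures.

Star Q is more luminous, by a factor of 5820.

Star P: d = 1/p = 1/0.561″ = 1.783 pc
Star P: M = m − 5 log₁₀ d + 5 = 3.16 − 5·0.2510 + 5 = 6.905
Star Q: d = 1/p = 1/0.0756″ = 13.23 pc
Star Q: M = m − 5 log₁₀ d + 5 = -1.90 − 5·1.1215 + 5 = -2.507
ΔM = M_P − M_Q = 6.905 − (-2.507) = 9.412; smaller M is more luminous → Star Q.
L ratio = 10^(0.4 |ΔM|) = 10^3.765 = 5819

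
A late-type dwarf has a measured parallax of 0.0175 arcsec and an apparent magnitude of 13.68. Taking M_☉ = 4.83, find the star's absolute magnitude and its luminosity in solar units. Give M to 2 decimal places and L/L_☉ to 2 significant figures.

d = 1/p = 1/0.0175″ = 57.14 pc
M = m − 5 log₁₀ d + 5 = 13.68 − 5·1.7570 + 5 = 9.895
M − M_☉ = 9.895 − 4.83 = 5.065
L/L_☉ = 10^(−0.4 × 5.065) = 9.417×10^-3

M ≈ 9.90; L/L_☉ ≈ 9.4×10^-3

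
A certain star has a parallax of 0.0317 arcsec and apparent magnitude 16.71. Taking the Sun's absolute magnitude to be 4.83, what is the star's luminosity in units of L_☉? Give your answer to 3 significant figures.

L/L_☉ ≈ 1.76×10^-4

d = 1/p = 1/0.0317″ = 31.55 pc
M = m − 5 log₁₀ d + 5 = 16.71 − 5·1.4989 + 5 = 14.215
M − M_☉ = 14.215 − 4.83 = 9.385
L/L_☉ = 10^(−0.4 × 9.385) = 1.761×10^-4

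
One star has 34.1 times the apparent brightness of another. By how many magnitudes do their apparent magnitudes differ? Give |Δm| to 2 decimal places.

Pogson: Δm = −2.5 log₁₀(ratio) = −2.5 log₁₀(34.1) = −2.5 × 1.5328 = -3.832

|Δm| ≈ 3.83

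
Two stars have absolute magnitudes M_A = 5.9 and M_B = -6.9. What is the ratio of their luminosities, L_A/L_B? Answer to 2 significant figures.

ΔM = M_A − M_B = 12.8
L_A/L_B = 10^(−0.4 ΔM) = 10^-5.120 = 7.586×10^-6

L_A/L_B ≈ 7.6×10^-6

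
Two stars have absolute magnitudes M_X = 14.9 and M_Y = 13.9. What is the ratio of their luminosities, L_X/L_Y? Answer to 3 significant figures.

ΔM = M_X − M_Y = 1.0
L_X/L_Y = 10^(−0.4 ΔM) = 10^-0.400 = 0.3981

L_X/L_Y ≈ 0.398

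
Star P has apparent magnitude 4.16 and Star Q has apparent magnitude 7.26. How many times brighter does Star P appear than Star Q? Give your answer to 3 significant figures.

17.4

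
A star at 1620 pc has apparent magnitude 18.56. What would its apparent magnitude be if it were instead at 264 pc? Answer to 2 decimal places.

Flux ∝ 1/d², so Δm = 5 log₁₀(d₂/d₁) = 5 log₁₀(264/1620) = -3.940
m₂ = m₁ + Δm = 18.56 + (-3.940) = 14.620

m ≈ 14.62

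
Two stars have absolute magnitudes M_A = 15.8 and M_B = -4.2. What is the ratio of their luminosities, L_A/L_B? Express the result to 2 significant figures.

L_A/L_B ≈ 1.0×10^-8

ΔM = M_A − M_B = 20.0
L_A/L_B = 10^(−0.4 ΔM) = 10^-8.000 = 1.000×10^-8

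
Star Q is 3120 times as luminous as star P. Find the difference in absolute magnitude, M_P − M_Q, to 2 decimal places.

M_P − M_Q ≈ 8.74

Pogson: ΔM = −2.5 log₁₀(ratio) = −2.5 log₁₀(3120) = −2.5 × 3.4942 = -8.735
Star Q is brighter so has the smaller magnitude: M_P − M_Q is positive.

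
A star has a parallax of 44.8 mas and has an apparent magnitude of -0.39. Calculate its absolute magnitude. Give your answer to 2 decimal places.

p = 44.8 mas = 0.0448″ → d = 1/p = 22.32 pc
5 log₁₀(d/10 pc) = 5 log₁₀(22.32) − 5 = 1.744
M = m − 5 log₁₀(d/10) = -0.39 − 1.744 = -2.134

M ≈ -2.13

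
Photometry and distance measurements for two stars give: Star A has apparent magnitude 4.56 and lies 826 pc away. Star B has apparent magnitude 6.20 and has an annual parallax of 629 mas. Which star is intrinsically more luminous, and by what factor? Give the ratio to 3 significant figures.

Star A: M = m − 5 log₁₀ d + 5 = 4.56 − 5·2.9170 + 5 = -5.025
Star B: p = 629 mas = 0.629″ → d = 1/p = 1.590 pc
Star B: M = m − 5 log₁₀ d + 5 = 6.20 − 5·0.2013 + 5 = 10.193
ΔM = M_A − M_B = -5.025 − (10.193) = -15.218; smaller M is more luminous → Star A.
L ratio = 10^(0.4 |ΔM|) = 10^6.087 = 1.223×10^6

Star A is more luminous, by a factor of 1.22×10^6.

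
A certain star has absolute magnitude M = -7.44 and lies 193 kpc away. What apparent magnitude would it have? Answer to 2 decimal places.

d = 193 kpc = 193000 pc
m = M + 5 log₁₀ d − 5 = -7.44 + 5·5.2856 − 5 = 13.988

m ≈ 13.99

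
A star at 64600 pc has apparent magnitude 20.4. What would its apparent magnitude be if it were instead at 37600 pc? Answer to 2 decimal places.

m ≈ 19.22

Flux ∝ 1/d², so Δm = 5 log₁₀(d₂/d₁) = 5 log₁₀(37600/64600) = -1.175
m₂ = m₁ + Δm = 20.4 + (-1.175) = 19.225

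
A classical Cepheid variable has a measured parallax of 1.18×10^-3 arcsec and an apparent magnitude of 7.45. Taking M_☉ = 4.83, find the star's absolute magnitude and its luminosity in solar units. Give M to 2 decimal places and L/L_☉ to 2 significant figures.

d = 1/p = 1/1.18×10^-3″ = 847.5 pc
M = m − 5 log₁₀ d + 5 = 7.45 − 5·2.9281 + 5 = -2.191
M − M_☉ = -2.191 − 4.83 = -7.021
L/L_☉ = 10^(−0.4 × -7.021) = 643.0

M ≈ -2.19; L/L_☉ ≈ 640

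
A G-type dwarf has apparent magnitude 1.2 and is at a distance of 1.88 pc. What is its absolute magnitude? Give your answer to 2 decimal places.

5 log₁₀(d/10 pc) = 5 log₁₀(1.880) − 5 = -3.629
M = m − 5 log₁₀(d/10) = 1.2 + 3.629 = 4.829

M ≈ 4.83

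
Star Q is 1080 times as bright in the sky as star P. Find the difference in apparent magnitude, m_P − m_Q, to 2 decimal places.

Pogson: Δm = −2.5 log₁₀(ratio) = −2.5 log₁₀(1080) = −2.5 × 3.0334 = -7.584
Star Q is brighter so has the smaller magnitude: m_P − m_Q is positive.

m_P − m_Q ≈ 7.58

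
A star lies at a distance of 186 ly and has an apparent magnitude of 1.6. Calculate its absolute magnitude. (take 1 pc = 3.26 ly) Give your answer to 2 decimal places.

d = 186 ly / 3.26 = 57.06 pc
5 log₁₀(d/10 pc) = 5 log₁₀(57.06) − 5 = 3.781
M = m − 5 log₁₀(d/10) = 1.6 − 3.781 = -2.181

M ≈ -2.18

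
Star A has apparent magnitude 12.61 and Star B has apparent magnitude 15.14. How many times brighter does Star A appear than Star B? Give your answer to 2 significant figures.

10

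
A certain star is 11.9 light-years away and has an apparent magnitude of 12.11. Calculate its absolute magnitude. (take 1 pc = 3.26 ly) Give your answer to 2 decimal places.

d = 11.9 ly / 3.26 = 3.650 pc
5 log₁₀(d/10 pc) = 5 log₁₀(3.650) − 5 = -2.188
M = m − 5 log₁₀(d/10) = 12.11 + 2.188 = 14.298

M ≈ 14.30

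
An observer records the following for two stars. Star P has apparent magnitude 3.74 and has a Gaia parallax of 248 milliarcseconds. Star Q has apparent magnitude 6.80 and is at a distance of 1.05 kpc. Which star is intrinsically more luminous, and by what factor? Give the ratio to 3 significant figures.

Star Q is more luminous, by a factor of 4050.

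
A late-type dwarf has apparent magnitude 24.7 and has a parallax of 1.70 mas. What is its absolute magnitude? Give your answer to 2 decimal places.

p = 1.70 mas = 1.70×10^-3″ → d = 1/p = 588.2 pc
5 log₁₀(d/10 pc) = 5 log₁₀(588.2) − 5 = 8.848
M = m − 5 log₁₀(d/10) = 24.7 − 8.848 = 15.852

M ≈ 15.85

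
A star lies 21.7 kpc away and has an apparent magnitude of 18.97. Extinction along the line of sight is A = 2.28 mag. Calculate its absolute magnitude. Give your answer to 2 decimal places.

d = 21.7 kpc = 21700 pc
5 log₁₀(d/10 pc) = 5 log₁₀(21700) − 5 = 16.682
M = m − 5 log₁₀(d/10) − A = 18.97 − 16.682 − 2.28 = 0.008

M ≈ 0.01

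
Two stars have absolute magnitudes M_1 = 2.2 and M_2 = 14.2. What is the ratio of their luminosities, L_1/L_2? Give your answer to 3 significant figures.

L_1/L_2 ≈ 63100

ΔM = M_1 − M_2 = -12.0
L_1/L_2 = 10^(−0.4 ΔM) = 10^4.800 = 63100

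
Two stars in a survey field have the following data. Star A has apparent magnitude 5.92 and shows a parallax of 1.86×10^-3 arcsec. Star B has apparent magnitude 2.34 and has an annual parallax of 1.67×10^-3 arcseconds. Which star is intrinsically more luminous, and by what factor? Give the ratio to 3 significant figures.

Star B is more luminous, by a factor of 33.5.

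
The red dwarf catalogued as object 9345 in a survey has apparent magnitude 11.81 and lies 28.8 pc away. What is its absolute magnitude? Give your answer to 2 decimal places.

M ≈ 9.51

5 log₁₀(d/10 pc) = 5 log₁₀(28.80) − 5 = 2.297
M = m − 5 log₁₀(d/10) = 11.81 − 2.297 = 9.513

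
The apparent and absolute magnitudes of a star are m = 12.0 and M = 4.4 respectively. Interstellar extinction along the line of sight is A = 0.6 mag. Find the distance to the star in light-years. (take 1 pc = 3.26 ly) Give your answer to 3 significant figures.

d ≈ 819 ly

m − M = 5 log₁₀(d/10 pc) + A  ⇒  12.0 − (4.4) − 0.6 = 5 log₁₀(d/10)
7.000 = 5 log₁₀(d/10)
log₁₀ d = (m − M − A)/5 + 1 = 2.4000
d = 10^2.4000 = 251.2 pc
= 818.9 ly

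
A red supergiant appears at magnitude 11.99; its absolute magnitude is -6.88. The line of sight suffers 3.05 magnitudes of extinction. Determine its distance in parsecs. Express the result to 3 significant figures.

m − M = 5 log₁₀(d/10 pc) + A  ⇒  11.99 − (-6.88) − 3.05 = 5 log₁₀(d/10)
15.820 = 5 log₁₀(d/10)
log₁₀ d = (m − M − A)/5 + 1 = 4.1640
d = 10^4.1640 = 14590 pc

d ≈ 14600 pc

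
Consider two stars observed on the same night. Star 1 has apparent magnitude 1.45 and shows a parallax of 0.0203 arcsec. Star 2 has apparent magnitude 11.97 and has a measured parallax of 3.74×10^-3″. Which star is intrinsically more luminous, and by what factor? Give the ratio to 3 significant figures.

Star 1 is more luminous, by a factor of 548.

Star 1: d = 1/p = 1/0.0203″ = 49.26 pc
Star 1: M = m − 5 log₁₀ d + 5 = 1.45 − 5·1.6925 + 5 = -2.013
Star 2: d = 1/p = 1/3.74×10^-3″ = 267.4 pc
Star 2: M = m − 5 log₁₀ d + 5 = 11.97 − 5·2.4271 + 5 = 4.834
ΔM = M_1 − M_2 = -2.013 − (4.834) = -6.847; smaller M is more luminous → Star 1.
L ratio = 10^(0.4 |ΔM|) = 10^2.739 = 548.0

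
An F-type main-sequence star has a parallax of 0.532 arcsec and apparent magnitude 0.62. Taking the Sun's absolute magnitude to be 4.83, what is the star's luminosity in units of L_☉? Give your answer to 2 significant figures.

L/L_☉ ≈ 1.7

d = 1/p = 1/0.532″ = 1.880 pc
M = m − 5 log₁₀ d + 5 = 0.62 − 5·0.2741 + 5 = 4.250
M − M_☉ = 4.250 − 4.83 = -0.580
L/L_☉ = 10^(−0.4 × -0.580) = 1.707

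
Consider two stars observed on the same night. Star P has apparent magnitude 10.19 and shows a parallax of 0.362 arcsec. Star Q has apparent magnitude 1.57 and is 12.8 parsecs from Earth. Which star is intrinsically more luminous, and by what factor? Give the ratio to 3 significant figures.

Star P: d = 1/p = 1/0.362″ = 2.762 pc
Star P: M = m − 5 log₁₀ d + 5 = 10.19 − 5·0.4413 + 5 = 12.984
Star Q: M = m − 5 log₁₀ d + 5 = 1.57 − 5·1.1072 + 5 = 1.034
ΔM = M_P − M_Q = 12.984 − (1.034) = 11.950; smaller M is more luminous → Star Q.
L ratio = 10^(0.4 |ΔM|) = 10^4.780 = 60230

Star Q is more luminous, by a factor of 60200.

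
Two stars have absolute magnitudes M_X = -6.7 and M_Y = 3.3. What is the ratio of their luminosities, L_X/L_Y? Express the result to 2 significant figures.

ΔM = M_X − M_Y = -10.0
L_X/L_Y = 10^(−0.4 ΔM) = 10^4.000 = 10000

L_X/L_Y ≈ 10000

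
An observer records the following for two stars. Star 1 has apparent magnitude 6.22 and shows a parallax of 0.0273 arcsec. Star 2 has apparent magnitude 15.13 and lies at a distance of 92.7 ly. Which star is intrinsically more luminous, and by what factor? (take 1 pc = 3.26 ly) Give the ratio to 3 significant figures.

Star 1 is more luminous, by a factor of 6080.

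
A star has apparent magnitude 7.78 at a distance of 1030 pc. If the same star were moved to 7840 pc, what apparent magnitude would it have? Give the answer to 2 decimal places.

Flux ∝ 1/d², so Δm = 5 log₁₀(d₂/d₁) = 5 log₁₀(7840/1030) = 4.407
m₂ = m₁ + Δm = 7.78 + (4.407) = 12.187

m ≈ 12.19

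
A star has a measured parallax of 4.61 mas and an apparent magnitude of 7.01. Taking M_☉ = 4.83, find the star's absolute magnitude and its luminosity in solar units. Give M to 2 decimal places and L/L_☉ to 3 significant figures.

d = 1/p = 1000/4.61 mas = 216.9 pc
M = m − 5 log₁₀ d + 5 = 7.01 − 5·2.3363 + 5 = 0.329
M − M_☉ = 0.329 − 4.83 = -4.501
L/L_☉ = 10^(−0.4 × -4.501) = 63.18

M ≈ 0.33; L/L_☉ ≈ 63.2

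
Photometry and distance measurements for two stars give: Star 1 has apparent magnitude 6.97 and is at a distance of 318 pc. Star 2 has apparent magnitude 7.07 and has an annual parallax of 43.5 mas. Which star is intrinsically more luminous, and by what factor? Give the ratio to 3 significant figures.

Star 1: M = m − 5 log₁₀ d + 5 = 6.97 − 5·2.5024 + 5 = -0.542
Star 2: p = 43.5 mas = 0.0435″ → d = 1/p = 22.99 pc
Star 2: M = m − 5 log₁₀ d + 5 = 7.07 − 5·1.3615 + 5 = 5.262
ΔM = M_1 − M_2 = -0.542 − (5.262) = -5.805; smaller M is more luminous → Star 1.
L ratio = 10^(0.4 |ΔM|) = 10^2.322 = 209.8

Star 1 is more luminous, by a factor of 210.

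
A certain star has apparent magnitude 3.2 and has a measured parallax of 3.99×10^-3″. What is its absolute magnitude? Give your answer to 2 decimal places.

M ≈ -3.80

d = 1/p = 1/3.99×10^-3″ = 250.6 pc
5 log₁₀(d/10 pc) = 5 log₁₀(250.6) − 5 = 6.995
M = m − 5 log₁₀(d/10) = 3.2 − 6.995 = -3.795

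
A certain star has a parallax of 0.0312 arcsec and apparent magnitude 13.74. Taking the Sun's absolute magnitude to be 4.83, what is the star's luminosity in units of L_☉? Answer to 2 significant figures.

L/L_☉ ≈ 2.8×10^-3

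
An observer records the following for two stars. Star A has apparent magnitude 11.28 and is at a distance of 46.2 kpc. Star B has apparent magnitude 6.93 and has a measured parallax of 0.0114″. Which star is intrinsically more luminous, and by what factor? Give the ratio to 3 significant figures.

Star A: d = 46.2 kpc = 46200 pc
Star A: M = m − 5 log₁₀ d + 5 = 11.28 − 5·4.6646 + 5 = -7.043
Star B: d = 1/p = 1/0.0114″ = 87.72 pc
Star B: M = m − 5 log₁₀ d + 5 = 6.93 − 5·1.9431 + 5 = 2.215
ΔM = M_A − M_B = -7.043 − (2.215) = -9.258; smaller M is more luminous → Star A.
L ratio = 10^(0.4 |ΔM|) = 10^3.703 = 5048

Star A is more luminous, by a factor of 5050.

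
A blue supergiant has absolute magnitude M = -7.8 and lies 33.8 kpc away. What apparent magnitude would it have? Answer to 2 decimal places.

d = 33.8 kpc = 33800 pc
m = M + 5 log₁₀ d − 5 = -7.8 + 5·4.5289 − 5 = 9.845

m ≈ 9.84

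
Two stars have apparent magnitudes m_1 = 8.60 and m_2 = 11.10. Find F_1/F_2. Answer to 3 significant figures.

F_1/F_2 ≈ 10.0

Δm = 8.60 − (11.10) = -2.50
Flux ratio = 10^(−0.4 Δm) = 10^(−0.4 × -2.50) = 10^1.000 = 10.00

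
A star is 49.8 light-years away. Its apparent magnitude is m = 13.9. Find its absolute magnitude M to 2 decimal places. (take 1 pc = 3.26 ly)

M ≈ 12.98

d = 49.8 ly / 3.26 = 15.28 pc
5 log₁₀(d/10 pc) = 5 log₁₀(15.28) − 5 = 0.920
M = m − 5 log₁₀(d/10) = 13.9 − 0.920 = 12.980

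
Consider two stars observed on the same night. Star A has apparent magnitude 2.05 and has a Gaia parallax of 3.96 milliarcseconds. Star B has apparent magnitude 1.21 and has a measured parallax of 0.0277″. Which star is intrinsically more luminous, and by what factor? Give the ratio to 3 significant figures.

Star A is more luminous, by a factor of 22.6.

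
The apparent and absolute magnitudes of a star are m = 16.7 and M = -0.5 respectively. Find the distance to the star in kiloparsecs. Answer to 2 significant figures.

μ = m − M = 17.200
m − M = 5 log₁₀ d − 5
log₁₀ d = (m − M)/5 + 1 = 4.4400
d = 10^4.4400 = 27540 pc
= 27.54 kpc

d ≈ 28 kpc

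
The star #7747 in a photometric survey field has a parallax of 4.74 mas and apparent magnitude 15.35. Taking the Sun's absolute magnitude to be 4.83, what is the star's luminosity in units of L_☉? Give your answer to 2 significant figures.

d = 1/p = 1000/4.74 mas = 211.0 pc
M = m − 5 log₁₀ d + 5 = 15.35 − 5·2.3242 + 5 = 8.729
M − M_☉ = 8.729 − 4.83 = 3.899
L/L_☉ = 10^(−0.4 × 3.899) = 0.02757

L/L_☉ ≈ 0.028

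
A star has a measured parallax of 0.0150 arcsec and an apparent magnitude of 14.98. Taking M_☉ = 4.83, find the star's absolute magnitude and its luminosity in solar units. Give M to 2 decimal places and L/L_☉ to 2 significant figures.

M ≈ 10.86; L/L_☉ ≈ 3.9×10^-3

d = 1/p = 1/0.0150″ = 66.67 pc
M = m − 5 log₁₀ d + 5 = 14.98 − 5·1.8239 + 5 = 10.860
M − M_☉ = 10.860 − 4.83 = 6.030
L/L_☉ = 10^(−0.4 × 6.030) = 3.871×10^-3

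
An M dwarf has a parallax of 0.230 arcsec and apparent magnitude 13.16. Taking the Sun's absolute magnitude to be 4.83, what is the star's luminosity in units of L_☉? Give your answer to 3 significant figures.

d = 1/p = 1/0.230″ = 4.348 pc
M = m − 5 log₁₀ d + 5 = 13.16 − 5·0.6383 + 5 = 14.969
M − M_☉ = 14.969 − 4.83 = 10.139
L/L_☉ = 10^(−0.4 × 10.139) = 8.801×10^-5

L/L_☉ ≈ 8.80×10^-5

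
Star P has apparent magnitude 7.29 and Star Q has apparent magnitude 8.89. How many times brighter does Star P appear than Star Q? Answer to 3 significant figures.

4.37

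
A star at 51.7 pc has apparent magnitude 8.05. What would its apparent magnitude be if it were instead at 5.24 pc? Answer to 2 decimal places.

m ≈ 3.08

Flux ∝ 1/d², so Δm = 5 log₁₀(d₂/d₁) = 5 log₁₀(5.24/51.7) = -4.971
m₂ = m₁ + Δm = 8.05 + (-4.971) = 3.079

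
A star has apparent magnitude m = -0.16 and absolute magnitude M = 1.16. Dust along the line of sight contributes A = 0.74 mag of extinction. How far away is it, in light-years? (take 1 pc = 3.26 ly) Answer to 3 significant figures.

m − M = 5 log₁₀(d/10 pc) + A  ⇒  -0.16 − (1.16) − 0.74 = 5 log₁₀(d/10)
-2.060 = 5 log₁₀(d/10)
log₁₀ d = (m − M − A)/5 + 1 = 0.5880
d = 10^0.5880 = 3.873 pc
= 12.62 ly

d ≈ 12.6 ly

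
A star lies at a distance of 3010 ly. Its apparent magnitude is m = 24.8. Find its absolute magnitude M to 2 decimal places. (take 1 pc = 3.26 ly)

d = 3010 ly / 3.26 = 923.3 pc
5 log₁₀(d/10 pc) = 5 log₁₀(923.3) − 5 = 9.827
M = m − 5 log₁₀(d/10) = 24.8 − 9.827 = 14.973

M ≈ 14.97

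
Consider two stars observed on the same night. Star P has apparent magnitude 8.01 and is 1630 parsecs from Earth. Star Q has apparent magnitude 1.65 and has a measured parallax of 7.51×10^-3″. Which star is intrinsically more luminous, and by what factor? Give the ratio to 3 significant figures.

Star Q is more luminous, by a factor of 2.34.

Star P: M = m − 5 log₁₀ d + 5 = 8.01 − 5·3.2122 + 5 = -3.051
Star Q: d = 1/p = 1/7.51×10^-3″ = 133.2 pc
Star Q: M = m − 5 log₁₀ d + 5 = 1.65 − 5·2.1244 + 5 = -3.972
ΔM = M_P − M_Q = -3.051 − (-3.972) = 0.921; smaller M is more luminous → Star Q.
L ratio = 10^(0.4 |ΔM|) = 10^0.368 = 2.335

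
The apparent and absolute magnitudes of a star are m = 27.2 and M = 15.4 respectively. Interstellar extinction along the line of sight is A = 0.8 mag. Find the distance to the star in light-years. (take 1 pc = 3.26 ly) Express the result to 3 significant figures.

d ≈ 5170 ly

m − M = 5 log₁₀(d/10 pc) + A  ⇒  27.2 − (15.4) − 0.8 = 5 log₁₀(d/10)
11.000 = 5 log₁₀(d/10)
log₁₀ d = (m − M − A)/5 + 1 = 3.2000
d = 10^3.2000 = 1585 pc
= 5167 ly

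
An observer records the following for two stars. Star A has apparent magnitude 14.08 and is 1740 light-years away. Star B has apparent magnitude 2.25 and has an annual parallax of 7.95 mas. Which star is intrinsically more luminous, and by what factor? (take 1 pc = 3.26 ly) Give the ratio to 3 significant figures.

Star B is more luminous, by a factor of 3000.

Star A: d = 1740 ly / 3.26 = 533.7 pc
Star A: M = m − 5 log₁₀ d + 5 = 14.08 − 5·2.7273 + 5 = 5.443
Star B: p = 7.95 mas = 7.95×10^-3″ → d = 1/p = 125.8 pc
Star B: M = m − 5 log₁₀ d + 5 = 2.25 − 5·2.0996 + 5 = -3.248
ΔM = M_A − M_B = 5.443 − (-3.248) = 8.692; smaller M is more luminous → Star B.
L ratio = 10^(0.4 |ΔM|) = 10^3.477 = 2996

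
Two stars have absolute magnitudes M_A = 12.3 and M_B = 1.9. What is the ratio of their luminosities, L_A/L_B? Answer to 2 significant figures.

ΔM = M_A − M_B = 10.4
L_A/L_B = 10^(−0.4 ΔM) = 10^-4.160 = 6.918×10^-5

L_A/L_B ≈ 6.9×10^-5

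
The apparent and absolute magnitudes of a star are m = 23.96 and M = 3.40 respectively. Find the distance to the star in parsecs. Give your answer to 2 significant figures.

d ≈ 130000 pc

Distance modulus: m − M = 23.96 − (3.40) = 20.560
m − M = 5 log₁₀ d − 5
log₁₀ d = (m − M)/5 + 1 = 5.1120
d = 10^5.1120 = 129400 pc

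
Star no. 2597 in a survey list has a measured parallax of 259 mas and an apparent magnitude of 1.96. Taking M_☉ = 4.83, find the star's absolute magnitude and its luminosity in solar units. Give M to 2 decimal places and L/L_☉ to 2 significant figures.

d = 1/p = 1000/259 mas = 3.861 pc
M = m − 5 log₁₀ d + 5 = 1.96 − 5·0.5867 + 5 = 4.026
M − M_☉ = 4.026 − 4.83 = -0.804
L/L_☉ = 10^(−0.4 × -0.804) = 2.096

M ≈ 4.03; L/L_☉ ≈ 2.1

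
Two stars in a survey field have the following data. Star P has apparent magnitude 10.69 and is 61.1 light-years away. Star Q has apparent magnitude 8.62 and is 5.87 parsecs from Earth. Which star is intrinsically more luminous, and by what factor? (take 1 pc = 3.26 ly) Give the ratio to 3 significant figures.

Star P: d = 61.1 ly / 3.26 = 18.74 pc
Star P: M = m − 5 log₁₀ d + 5 = 10.69 − 5·1.2728 + 5 = 9.326
Star Q: M = m − 5 log₁₀ d + 5 = 8.62 − 5·0.7686 + 5 = 9.777
ΔM = M_P − M_Q = 9.326 − (9.777) = -0.451; smaller M is more luminous → Star P.
L ratio = 10^(0.4 |ΔM|) = 10^0.180 = 1.515

Star P is more luminous, by a factor of 1.51.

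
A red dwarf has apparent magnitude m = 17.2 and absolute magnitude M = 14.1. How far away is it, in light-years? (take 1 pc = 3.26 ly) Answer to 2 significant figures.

μ = m − M = 3.100
m − M = 5 log₁₀ d − 5
log₁₀ d = (m − M)/5 + 1 = 1.6200
d = 10^1.6200 = 41.69 pc
= 135.9 ly

d ≈ 140 ly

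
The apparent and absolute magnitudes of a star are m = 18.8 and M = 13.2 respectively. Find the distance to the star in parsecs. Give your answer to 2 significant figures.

d ≈ 130 pc

μ = m − M = 5.600
m − M = 5 log₁₀ d − 5
log₁₀ d = (m − M)/5 + 1 = 2.1200
d = 10^2.1200 = 131.8 pc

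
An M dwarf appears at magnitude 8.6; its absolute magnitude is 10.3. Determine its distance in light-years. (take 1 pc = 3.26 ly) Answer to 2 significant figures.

μ = m − M = -1.700
m − M = 5 log₁₀ d − 5
log₁₀ d = (m − M)/5 + 1 = 0.6600
d = 10^0.6600 = 4.571 pc
= 14.90 ly

d ≈ 15 ly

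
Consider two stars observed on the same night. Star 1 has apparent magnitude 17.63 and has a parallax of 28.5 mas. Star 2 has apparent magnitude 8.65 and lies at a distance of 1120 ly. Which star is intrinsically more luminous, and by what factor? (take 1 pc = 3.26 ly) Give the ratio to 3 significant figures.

Star 2 is more luminous, by a factor of 375000.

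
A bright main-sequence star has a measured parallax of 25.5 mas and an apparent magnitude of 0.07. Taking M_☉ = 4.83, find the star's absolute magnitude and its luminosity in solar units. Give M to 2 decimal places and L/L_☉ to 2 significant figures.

M ≈ -2.90; L/L_☉ ≈ 1200

d = 1/p = 1000/25.5 mas = 39.22 pc
M = m − 5 log₁₀ d + 5 = 0.07 − 5·1.5935 + 5 = -2.897
M − M_☉ = -2.897 − 4.83 = -7.727
L/L_☉ = 10^(−0.4 × -7.727) = 1233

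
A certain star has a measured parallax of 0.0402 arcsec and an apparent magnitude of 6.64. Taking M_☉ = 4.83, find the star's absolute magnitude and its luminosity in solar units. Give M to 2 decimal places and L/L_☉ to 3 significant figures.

M ≈ 4.66; L/L_☉ ≈ 1.17

d = 1/p = 1/0.0402″ = 24.88 pc
M = m − 5 log₁₀ d + 5 = 6.64 − 5·1.3958 + 5 = 4.661
M − M_☉ = 4.661 − 4.83 = -0.169
L/L_☉ = 10^(−0.4 × -0.169) = 1.168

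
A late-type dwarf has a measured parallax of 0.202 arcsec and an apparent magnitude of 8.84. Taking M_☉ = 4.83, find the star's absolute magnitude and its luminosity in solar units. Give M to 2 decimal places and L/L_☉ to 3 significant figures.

M ≈ 10.37; L/L_☉ ≈ 6.10×10^-3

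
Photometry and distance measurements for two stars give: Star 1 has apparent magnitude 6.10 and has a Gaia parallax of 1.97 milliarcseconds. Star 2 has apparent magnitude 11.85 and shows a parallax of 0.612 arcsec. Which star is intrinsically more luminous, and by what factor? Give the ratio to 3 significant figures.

Star 1: p = 1.97 mas = 1.97×10^-3″ → d = 1/p = 507.6 pc
Star 1: M = m − 5 log₁₀ d + 5 = 6.10 − 5·2.7055 + 5 = -2.428
Star 2: d = 1/p = 1/0.612″ = 1.634 pc
Star 2: M = m − 5 log₁₀ d + 5 = 11.85 − 5·0.2132 + 5 = 15.784
ΔM = M_1 − M_2 = -2.428 − (15.784) = -18.211; smaller M is more luminous → Star 1.
L ratio = 10^(0.4 |ΔM|) = 10^7.285 = 1.926×10^7

Star 1 is more luminous, by a factor of 1.93×10^7.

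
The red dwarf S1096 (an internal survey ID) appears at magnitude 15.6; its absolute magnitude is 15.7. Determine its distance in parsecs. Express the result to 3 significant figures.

d ≈ 9.55 pc

Distance modulus: m − M = 15.6 − (15.7) = -0.100
m − M = 5 log₁₀ d − 5
log₁₀ d = (m − M)/5 + 1 = 0.9800
d = 10^0.9800 = 9.550 pc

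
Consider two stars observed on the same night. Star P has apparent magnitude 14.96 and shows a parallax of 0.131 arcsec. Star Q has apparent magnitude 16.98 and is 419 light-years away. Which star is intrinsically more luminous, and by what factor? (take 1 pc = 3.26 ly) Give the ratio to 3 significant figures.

Star Q is more luminous, by a factor of 44.1.

Star P: d = 1/p = 1/0.131″ = 7.634 pc
Star P: M = m − 5 log₁₀ d + 5 = 14.96 − 5·0.8827 + 5 = 15.546
Star Q: d = 419 ly / 3.26 = 128.5 pc
Star Q: M = m − 5 log₁₀ d + 5 = 16.98 − 5·2.1090 + 5 = 11.435
ΔM = M_P − M_Q = 15.546 − (11.435) = 4.111; smaller M is more luminous → Star Q.
L ratio = 10^(0.4 |ΔM|) = 10^1.645 = 44.11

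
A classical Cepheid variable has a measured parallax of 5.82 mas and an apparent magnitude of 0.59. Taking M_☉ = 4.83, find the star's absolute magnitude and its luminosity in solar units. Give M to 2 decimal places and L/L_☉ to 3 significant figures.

d = 1/p = 1000/5.82 mas = 171.8 pc
M = m − 5 log₁₀ d + 5 = 0.59 − 5·2.2351 + 5 = -5.585
M − M_☉ = -5.585 − 4.83 = -10.415
L/L_☉ = 10^(−0.4 × -10.415) = 14660

M ≈ -5.59; L/L_☉ ≈ 14700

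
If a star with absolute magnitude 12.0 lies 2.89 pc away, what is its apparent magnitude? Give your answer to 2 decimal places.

m ≈ 9.30

m = M + 5 log₁₀ d − 5 = 12.0 + 5·0.4609 − 5 = 9.304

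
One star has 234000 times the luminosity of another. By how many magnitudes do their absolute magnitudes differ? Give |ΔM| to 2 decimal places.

|ΔM| ≈ 13.42

Pogson: ΔM = −2.5 log₁₀(ratio) = −2.5 log₁₀(234000) = −2.5 × 5.3692 = -13.423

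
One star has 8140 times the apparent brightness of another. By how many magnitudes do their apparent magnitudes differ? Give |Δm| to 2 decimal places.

Pogson: Δm = −2.5 log₁₀(ratio) = −2.5 log₁₀(8140) = −2.5 × 3.9106 = -9.777

|Δm| ≈ 9.78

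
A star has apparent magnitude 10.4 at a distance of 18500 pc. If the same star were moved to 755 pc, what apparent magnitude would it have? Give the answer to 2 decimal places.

Flux ∝ 1/d², so Δm = 5 log₁₀(d₂/d₁) = 5 log₁₀(755/18500) = -6.946
m₂ = m₁ + Δm = 10.4 + (-6.946) = 3.454

m ≈ 3.45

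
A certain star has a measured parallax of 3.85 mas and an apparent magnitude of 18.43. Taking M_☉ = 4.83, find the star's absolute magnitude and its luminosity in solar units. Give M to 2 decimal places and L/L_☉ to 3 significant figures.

d = 1/p = 1000/3.85 mas = 259.7 pc
M = m − 5 log₁₀ d + 5 = 18.43 − 5·2.4145 + 5 = 11.357
M − M_☉ = 11.357 − 4.83 = 6.527
L/L_☉ = 10^(−0.4 × 6.527) = 2.450×10^-3

M ≈ 11.36; L/L_☉ ≈ 2.45×10^-3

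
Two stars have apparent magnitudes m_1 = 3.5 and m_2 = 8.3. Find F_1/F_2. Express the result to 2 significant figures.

F_1/F_2 ≈ 83

Δm = 3.5 − (8.3) = -4.8
Flux ratio = 10^(−0.4 Δm) = 10^(−0.4 × -4.8) = 10^1.920 = 83.18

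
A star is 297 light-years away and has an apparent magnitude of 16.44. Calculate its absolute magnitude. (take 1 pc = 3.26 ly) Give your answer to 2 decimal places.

d = 297 ly / 3.26 = 91.10 pc
5 log₁₀(d/10 pc) = 5 log₁₀(91.10) − 5 = 4.798
M = m − 5 log₁₀(d/10) = 16.44 − 4.798 = 11.642

M ≈ 11.64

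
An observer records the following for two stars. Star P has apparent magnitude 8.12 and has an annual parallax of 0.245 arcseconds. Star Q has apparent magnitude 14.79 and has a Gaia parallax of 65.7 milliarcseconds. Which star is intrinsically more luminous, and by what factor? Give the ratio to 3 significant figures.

Star P is more luminous, by a factor of 33.5.

Star P: d = 1/p = 1/0.245″ = 4.082 pc
Star P: M = m − 5 log₁₀ d + 5 = 8.12 − 5·0.6108 + 5 = 10.066
Star Q: p = 65.7 mas = 0.0657″ → d = 1/p = 15.22 pc
Star Q: M = m − 5 log₁₀ d + 5 = 14.79 − 5·1.1824 + 5 = 13.878
ΔM = M_P − M_Q = 10.066 − (13.878) = -3.812; smaller M is more luminous → Star P.
L ratio = 10^(0.4 |ΔM|) = 10^1.525 = 33.48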